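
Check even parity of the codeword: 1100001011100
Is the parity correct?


Number of 1s: 6

Yes, parity is correct (6 ones)


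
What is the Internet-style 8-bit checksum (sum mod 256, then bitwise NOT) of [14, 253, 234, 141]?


Sum = 642 mod 256 = 130
Complement = 125

125


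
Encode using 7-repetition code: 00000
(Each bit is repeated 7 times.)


Each bit -> 7 copies

00000000000000000000000000000000000


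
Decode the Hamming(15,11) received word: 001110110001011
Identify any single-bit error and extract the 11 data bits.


Syndrome = 0: no error detected

Data: 11010001011 (no errors)


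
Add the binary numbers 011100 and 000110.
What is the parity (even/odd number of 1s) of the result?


011100 = 28
000110 = 6
Sum = 34 = 100010
1s count = 2

even parity (2 ones in 100010)


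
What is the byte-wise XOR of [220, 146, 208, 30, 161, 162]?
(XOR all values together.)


XOR chain: 220 ^ 146 ^ 208 ^ 30 ^ 161 ^ 162 = 131

131


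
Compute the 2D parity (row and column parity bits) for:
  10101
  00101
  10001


Row parities: 100
Column parities: 00001

Row P: 100, Col P: 00001, Corner: 1


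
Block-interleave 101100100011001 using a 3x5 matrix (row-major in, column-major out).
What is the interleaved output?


Matrix:
  10110
  01000
  11001
Read columns: 101011100100001

101011100100001


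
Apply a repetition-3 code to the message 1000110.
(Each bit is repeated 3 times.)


Each bit -> 3 copies

111000000000111111000


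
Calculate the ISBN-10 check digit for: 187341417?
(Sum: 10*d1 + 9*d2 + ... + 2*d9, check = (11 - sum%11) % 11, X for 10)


Weighted sum: 221
221 mod 11 = 1

Check digit: X


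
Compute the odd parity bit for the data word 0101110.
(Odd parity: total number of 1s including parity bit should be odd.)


Number of 1s in data: 4
Parity bit: 1

1


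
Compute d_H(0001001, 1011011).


XOR: 1010010
Count of 1s: 3

3


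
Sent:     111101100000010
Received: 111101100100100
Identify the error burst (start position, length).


XOR: 000000000100110

Burst at position 9, length 5


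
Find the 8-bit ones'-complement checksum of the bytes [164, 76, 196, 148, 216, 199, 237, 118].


Sum = 1354 mod 256 = 74
Complement = 181

181


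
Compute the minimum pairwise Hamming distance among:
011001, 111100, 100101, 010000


Comparing all pairs, minimum distance: 2
Can detect 1 errors, correct 0 errors

2


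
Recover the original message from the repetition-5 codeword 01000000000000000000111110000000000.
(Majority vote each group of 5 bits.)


Groups: 01000, 00000, 00000, 00000, 11111, 00000, 00000
Majority votes: 0000100

0000100


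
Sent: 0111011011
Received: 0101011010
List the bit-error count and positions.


XOR: 0010000001

2 error(s) at position(s): 2, 9


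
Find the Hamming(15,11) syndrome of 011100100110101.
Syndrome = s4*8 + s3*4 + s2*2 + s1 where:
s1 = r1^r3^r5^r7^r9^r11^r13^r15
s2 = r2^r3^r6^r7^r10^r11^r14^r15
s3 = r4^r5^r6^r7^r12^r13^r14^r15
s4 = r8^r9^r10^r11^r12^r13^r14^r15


s1=1, s2=0, s3=0, s4=0

Syndrome = 1 (error at position 1)


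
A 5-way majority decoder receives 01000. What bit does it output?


Ones: 1 out of 5
Threshold: 3

0 (1/5 voted 1)


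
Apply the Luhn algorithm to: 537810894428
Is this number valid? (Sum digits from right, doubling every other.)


Luhn sum = 59
59 mod 10 = 9

Invalid (Luhn sum mod 10 = 9)


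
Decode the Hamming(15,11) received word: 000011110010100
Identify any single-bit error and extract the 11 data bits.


Syndrome = 10: error at position 10

Data: 01110110100 (corrected bit 10)


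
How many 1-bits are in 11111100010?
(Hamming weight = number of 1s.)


Counting 1s in 11111100010

7


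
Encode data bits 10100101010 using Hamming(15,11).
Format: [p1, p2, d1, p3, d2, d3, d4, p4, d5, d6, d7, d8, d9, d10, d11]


Parity bits: p1=1, p2=0, p3=1, p4=1

101101010101010


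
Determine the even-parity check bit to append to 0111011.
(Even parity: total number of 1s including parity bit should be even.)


Number of 1s in data: 5
Parity bit: 1

1


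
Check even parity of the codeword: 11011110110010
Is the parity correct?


Number of 1s: 9

No, parity error (9 ones)


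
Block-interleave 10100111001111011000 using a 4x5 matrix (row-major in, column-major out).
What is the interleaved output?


Matrix:
  10100
  11100
  11110
  11000
Read columns: 11110111111000100000

11110111111000100000


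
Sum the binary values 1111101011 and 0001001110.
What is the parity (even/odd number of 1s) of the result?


1111101011 = 1003
0001001110 = 78
Sum = 1081 = 10000111001
1s count = 5

odd parity (5 ones in 10000111001)


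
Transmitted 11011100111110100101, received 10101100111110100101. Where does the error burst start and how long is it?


XOR: 01110000000000000000

Burst at position 1, length 3


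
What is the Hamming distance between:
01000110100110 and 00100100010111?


XOR: 01100010110001
Count of 1s: 6

6


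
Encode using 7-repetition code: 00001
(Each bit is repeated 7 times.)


Each bit -> 7 copies

00000000000000000000000000001111111


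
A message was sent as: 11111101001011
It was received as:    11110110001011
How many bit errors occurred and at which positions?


XOR: 00001011000000

3 error(s) at position(s): 4, 6, 7


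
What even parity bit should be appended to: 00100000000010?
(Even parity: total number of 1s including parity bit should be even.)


Number of 1s in data: 2
Parity bit: 0

0


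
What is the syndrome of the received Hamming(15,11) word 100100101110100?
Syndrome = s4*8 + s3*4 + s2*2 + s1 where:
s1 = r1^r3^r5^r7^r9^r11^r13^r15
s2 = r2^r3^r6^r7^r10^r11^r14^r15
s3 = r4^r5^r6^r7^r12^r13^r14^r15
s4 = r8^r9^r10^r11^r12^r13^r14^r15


s1=1, s2=1, s3=1, s4=0

Syndrome = 7 (error at position 7)


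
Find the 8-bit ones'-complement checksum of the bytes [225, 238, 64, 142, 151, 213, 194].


Sum = 1227 mod 256 = 203
Complement = 52

52


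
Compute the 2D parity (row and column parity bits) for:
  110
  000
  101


Row parities: 000
Column parities: 011

Row P: 000, Col P: 011, Corner: 0


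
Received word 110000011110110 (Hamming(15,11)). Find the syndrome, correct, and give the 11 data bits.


Syndrome = 0: no error detected

Data: 00001110110 (no errors)


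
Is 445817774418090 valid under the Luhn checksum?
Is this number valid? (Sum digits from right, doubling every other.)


Luhn sum = 71
71 mod 10 = 1

Invalid (Luhn sum mod 10 = 1)


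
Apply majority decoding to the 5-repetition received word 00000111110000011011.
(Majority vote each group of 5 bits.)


Groups: 00000, 11111, 00000, 11011
Majority votes: 0101

0101


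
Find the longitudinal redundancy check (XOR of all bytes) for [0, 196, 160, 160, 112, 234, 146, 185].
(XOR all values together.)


XOR chain: 0 ^ 196 ^ 160 ^ 160 ^ 112 ^ 234 ^ 146 ^ 185 = 117

117


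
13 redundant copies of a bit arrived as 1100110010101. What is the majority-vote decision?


Ones: 7 out of 13
Threshold: 7

1 (7/13 voted 1)


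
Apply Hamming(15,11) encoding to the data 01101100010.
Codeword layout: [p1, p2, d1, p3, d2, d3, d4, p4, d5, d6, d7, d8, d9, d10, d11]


Parity bits: p1=0, p2=1, p3=1, p4=1

010111011100010


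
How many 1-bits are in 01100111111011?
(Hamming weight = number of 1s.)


Counting 1s in 01100111111011

10


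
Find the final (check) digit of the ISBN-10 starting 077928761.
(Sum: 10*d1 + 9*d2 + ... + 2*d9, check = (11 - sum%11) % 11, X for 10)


Weighted sum: 282
282 mod 11 = 7

Check digit: 4


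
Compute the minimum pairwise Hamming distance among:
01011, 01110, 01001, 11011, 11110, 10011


Comparing all pairs, minimum distance: 1
Can detect 0 errors, correct 0 errors

1


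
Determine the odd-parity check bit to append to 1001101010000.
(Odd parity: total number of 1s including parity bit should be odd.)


Number of 1s in data: 5
Parity bit: 0

0


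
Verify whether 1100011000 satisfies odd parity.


Number of 1s: 4

No, parity error (4 ones)


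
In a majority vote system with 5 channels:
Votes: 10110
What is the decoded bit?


Ones: 3 out of 5
Threshold: 3

1 (3/5 voted 1)


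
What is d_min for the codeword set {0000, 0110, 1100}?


Comparing all pairs, minimum distance: 2
Can detect 1 errors, correct 0 errors

2


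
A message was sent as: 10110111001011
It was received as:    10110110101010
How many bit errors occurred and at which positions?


XOR: 00000001100001

3 error(s) at position(s): 7, 8, 13


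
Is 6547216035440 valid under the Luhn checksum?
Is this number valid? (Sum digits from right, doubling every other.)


Luhn sum = 42
42 mod 10 = 2

Invalid (Luhn sum mod 10 = 2)


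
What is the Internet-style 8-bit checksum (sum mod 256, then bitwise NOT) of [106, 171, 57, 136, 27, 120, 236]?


Sum = 853 mod 256 = 85
Complement = 170

170


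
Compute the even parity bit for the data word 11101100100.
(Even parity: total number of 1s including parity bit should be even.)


Number of 1s in data: 6
Parity bit: 0

0


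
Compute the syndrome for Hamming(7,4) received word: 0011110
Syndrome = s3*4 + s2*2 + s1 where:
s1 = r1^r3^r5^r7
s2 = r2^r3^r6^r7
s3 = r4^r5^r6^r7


s1=0, s2=0, s3=1

Syndrome = 4 (error at position 4)


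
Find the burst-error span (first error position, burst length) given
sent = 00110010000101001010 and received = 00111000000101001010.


XOR: 00001010000000000000

Burst at position 4, length 3


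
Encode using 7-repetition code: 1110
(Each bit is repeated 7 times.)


Each bit -> 7 copies

1111111111111111111110000000


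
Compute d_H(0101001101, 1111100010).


XOR: 1010101111
Count of 1s: 7

7


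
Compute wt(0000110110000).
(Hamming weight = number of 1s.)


Counting 1s in 0000110110000

4


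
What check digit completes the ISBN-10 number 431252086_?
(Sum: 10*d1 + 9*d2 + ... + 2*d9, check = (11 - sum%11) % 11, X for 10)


Weighted sum: 165
165 mod 11 = 0

Check digit: 0


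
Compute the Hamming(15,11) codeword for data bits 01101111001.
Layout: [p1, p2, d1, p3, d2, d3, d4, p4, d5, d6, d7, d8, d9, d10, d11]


Parity bits: p1=0, p2=0, p3=0, p4=1

000011011111001


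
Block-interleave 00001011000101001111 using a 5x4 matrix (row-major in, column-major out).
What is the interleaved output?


Matrix:
  0000
  1011
  0001
  0100
  1111
Read columns: 01001000110100101101

01001000110100101101


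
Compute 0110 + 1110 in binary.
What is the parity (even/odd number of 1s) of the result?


0110 = 6
1110 = 14
Sum = 20 = 10100
1s count = 2

even parity (2 ones in 10100)


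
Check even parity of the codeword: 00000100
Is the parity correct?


Number of 1s: 1

No, parity error (1 ones)


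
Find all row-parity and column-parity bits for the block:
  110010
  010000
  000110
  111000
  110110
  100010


Row parities: 110100
Column parities: 001000

Row P: 110100, Col P: 001000, Corner: 1


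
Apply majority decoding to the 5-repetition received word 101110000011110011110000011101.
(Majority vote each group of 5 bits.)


Groups: 10111, 00000, 11110, 01111, 00000, 11101
Majority votes: 101101

101101


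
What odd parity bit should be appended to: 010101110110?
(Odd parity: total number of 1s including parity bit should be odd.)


Number of 1s in data: 7
Parity bit: 0

0


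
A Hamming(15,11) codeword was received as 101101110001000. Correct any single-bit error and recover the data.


Syndrome = 3: error at position 3

Data: 00110001000 (corrected bit 3)


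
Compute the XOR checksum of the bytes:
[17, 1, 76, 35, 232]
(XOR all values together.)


XOR chain: 17 ^ 1 ^ 76 ^ 35 ^ 232 = 151

151


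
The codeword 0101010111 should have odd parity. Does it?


Number of 1s: 6

No, parity error (6 ones)


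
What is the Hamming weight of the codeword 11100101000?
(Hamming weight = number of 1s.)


Counting 1s in 11100101000

5


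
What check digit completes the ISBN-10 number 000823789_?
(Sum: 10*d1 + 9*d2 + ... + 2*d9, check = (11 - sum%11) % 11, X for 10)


Weighted sum: 153
153 mod 11 = 10

Check digit: 1


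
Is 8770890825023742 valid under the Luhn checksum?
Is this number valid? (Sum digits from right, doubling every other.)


Luhn sum = 77
77 mod 10 = 7

Invalid (Luhn sum mod 10 = 7)


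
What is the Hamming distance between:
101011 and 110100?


XOR: 011111
Count of 1s: 5

5


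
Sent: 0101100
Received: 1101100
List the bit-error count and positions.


XOR: 1000000

1 error(s) at position(s): 0


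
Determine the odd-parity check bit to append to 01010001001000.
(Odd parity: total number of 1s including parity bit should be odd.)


Number of 1s in data: 4
Parity bit: 1

1


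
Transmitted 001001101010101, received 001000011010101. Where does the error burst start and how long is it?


XOR: 000001110000000

Burst at position 5, length 3


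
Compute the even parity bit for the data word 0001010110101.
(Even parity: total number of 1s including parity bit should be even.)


Number of 1s in data: 6
Parity bit: 0

0


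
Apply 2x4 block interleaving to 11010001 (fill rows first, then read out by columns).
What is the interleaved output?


Matrix:
  1101
  0001
Read columns: 10100011

10100011


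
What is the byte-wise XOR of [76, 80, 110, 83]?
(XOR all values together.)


XOR chain: 76 ^ 80 ^ 110 ^ 83 = 33

33


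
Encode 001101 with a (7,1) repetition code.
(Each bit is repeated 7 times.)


Each bit -> 7 copies

000000000000001111111111111100000001111111


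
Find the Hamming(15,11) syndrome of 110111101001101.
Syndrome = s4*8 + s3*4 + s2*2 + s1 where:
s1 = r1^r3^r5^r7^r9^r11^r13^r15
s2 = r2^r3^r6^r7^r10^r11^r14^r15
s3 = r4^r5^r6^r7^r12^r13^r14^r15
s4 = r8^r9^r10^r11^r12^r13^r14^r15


s1=0, s2=0, s3=1, s4=0

Syndrome = 4 (error at position 4)


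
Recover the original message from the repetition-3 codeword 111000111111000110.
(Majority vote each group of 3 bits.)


Groups: 111, 000, 111, 111, 000, 110
Majority votes: 101101

101101


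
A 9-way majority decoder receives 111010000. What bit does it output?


Ones: 4 out of 9
Threshold: 5

0 (4/9 voted 1)


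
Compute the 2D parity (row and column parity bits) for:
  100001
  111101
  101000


Row parities: 010
Column parities: 110100

Row P: 010, Col P: 110100, Corner: 1


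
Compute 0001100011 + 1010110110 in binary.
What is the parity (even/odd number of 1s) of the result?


0001100011 = 99
1010110110 = 694
Sum = 793 = 1100011001
1s count = 5

odd parity (5 ones in 1100011001)


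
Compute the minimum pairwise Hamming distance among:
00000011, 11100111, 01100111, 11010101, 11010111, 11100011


Comparing all pairs, minimum distance: 1
Can detect 0 errors, correct 0 errors

1


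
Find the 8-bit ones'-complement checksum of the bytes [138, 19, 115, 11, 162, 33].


Sum = 478 mod 256 = 222
Complement = 33

33


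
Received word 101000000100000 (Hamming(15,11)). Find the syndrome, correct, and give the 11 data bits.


Syndrome = 8: error at position 8

Data: 10000100000 (corrected bit 8)


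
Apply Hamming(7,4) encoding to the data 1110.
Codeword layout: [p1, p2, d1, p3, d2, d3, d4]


Parity bits: p1=0, p2=0, p3=0

0010110


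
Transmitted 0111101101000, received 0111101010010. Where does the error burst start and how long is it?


XOR: 0000000111010

Burst at position 7, length 5


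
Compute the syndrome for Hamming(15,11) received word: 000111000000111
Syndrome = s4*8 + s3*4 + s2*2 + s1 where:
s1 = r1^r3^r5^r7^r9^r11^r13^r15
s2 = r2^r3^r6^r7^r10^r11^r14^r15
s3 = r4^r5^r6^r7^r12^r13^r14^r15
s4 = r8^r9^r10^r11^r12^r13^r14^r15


s1=1, s2=1, s3=0, s4=1

Syndrome = 11 (error at position 11)


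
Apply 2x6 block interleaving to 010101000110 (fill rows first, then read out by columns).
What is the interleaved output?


Matrix:
  010101
  000110
Read columns: 001000110110

001000110110


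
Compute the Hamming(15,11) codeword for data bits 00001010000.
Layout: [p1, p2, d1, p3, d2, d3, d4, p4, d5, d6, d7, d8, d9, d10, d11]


Parity bits: p1=0, p2=1, p3=0, p4=0

010000001010000


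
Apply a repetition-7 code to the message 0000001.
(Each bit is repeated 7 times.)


Each bit -> 7 copies

0000000000000000000000000000000000000000001111111


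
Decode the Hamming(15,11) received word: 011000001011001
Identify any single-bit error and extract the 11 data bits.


Syndrome = 0: no error detected

Data: 10001011001 (no errors)


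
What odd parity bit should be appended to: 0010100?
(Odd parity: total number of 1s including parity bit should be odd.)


Number of 1s in data: 2
Parity bit: 1

1


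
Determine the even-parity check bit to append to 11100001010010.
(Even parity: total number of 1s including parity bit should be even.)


Number of 1s in data: 6
Parity bit: 0

0


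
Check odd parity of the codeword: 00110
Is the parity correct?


Number of 1s: 2

No, parity error (2 ones)


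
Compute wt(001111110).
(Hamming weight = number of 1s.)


Counting 1s in 001111110

6


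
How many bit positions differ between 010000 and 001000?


XOR: 011000
Count of 1s: 2

2


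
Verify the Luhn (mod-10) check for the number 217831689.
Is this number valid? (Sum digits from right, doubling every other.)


Luhn sum = 45
45 mod 10 = 5

Invalid (Luhn sum mod 10 = 5)


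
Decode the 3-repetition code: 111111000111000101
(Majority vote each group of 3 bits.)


Groups: 111, 111, 000, 111, 000, 101
Majority votes: 110101

110101


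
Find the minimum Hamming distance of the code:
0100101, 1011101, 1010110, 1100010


Comparing all pairs, minimum distance: 3
Can detect 2 errors, correct 1 errors

3


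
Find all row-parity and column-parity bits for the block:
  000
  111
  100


Row parities: 011
Column parities: 011

Row P: 011, Col P: 011, Corner: 0


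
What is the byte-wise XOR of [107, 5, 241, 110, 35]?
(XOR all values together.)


XOR chain: 107 ^ 5 ^ 241 ^ 110 ^ 35 = 210

210


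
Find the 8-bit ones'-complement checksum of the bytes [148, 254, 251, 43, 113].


Sum = 809 mod 256 = 41
Complement = 214

214


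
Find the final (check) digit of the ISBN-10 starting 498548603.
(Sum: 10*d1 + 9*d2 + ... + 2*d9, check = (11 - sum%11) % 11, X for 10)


Weighted sum: 314
314 mod 11 = 6

Check digit: 5


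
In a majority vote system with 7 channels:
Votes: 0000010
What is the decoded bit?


Ones: 1 out of 7
Threshold: 4

0 (1/7 voted 1)


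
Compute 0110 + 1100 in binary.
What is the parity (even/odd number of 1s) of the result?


0110 = 6
1100 = 12
Sum = 18 = 10010
1s count = 2

even parity (2 ones in 10010)


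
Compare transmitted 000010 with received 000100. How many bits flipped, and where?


XOR: 000110

2 error(s) at position(s): 3, 4


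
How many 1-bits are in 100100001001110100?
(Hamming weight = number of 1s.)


Counting 1s in 100100001001110100

7


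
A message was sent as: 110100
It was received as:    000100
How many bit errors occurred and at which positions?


XOR: 110000

2 error(s) at position(s): 0, 1


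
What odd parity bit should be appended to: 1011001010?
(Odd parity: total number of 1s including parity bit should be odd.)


Number of 1s in data: 5
Parity bit: 0

0


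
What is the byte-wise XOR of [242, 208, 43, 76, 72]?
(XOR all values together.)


XOR chain: 242 ^ 208 ^ 43 ^ 76 ^ 72 = 13

13


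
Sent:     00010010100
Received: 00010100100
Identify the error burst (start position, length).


XOR: 00000110000

Burst at position 5, length 2


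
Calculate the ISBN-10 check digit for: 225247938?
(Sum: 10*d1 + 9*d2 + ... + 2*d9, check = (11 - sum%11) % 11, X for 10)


Weighted sum: 212
212 mod 11 = 3

Check digit: 8


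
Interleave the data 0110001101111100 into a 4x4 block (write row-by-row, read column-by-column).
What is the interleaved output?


Matrix:
  0110
  0011
  0111
  1100
Read columns: 0001101111100110

0001101111100110


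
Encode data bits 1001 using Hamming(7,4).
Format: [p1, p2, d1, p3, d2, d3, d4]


Parity bits: p1=0, p2=0, p3=1

0011001


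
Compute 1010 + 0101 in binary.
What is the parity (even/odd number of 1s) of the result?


1010 = 10
0101 = 5
Sum = 15 = 1111
1s count = 4

even parity (4 ones in 1111)


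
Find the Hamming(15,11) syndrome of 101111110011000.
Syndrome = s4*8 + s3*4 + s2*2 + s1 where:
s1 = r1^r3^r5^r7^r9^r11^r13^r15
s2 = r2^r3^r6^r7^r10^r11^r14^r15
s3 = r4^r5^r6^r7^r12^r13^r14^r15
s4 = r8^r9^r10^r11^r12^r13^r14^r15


s1=1, s2=0, s3=1, s4=1

Syndrome = 13 (error at position 13)


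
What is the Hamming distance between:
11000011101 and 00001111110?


XOR: 11001100011
Count of 1s: 6

6


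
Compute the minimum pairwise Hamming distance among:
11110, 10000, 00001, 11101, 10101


Comparing all pairs, minimum distance: 1
Can detect 0 errors, correct 0 errors

1


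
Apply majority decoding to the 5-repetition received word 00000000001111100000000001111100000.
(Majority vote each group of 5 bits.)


Groups: 00000, 00000, 11111, 00000, 00000, 11111, 00000
Majority votes: 0010010

0010010


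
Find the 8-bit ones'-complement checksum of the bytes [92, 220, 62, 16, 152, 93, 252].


Sum = 887 mod 256 = 119
Complement = 136

136


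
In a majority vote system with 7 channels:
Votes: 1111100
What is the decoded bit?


Ones: 5 out of 7
Threshold: 4

1 (5/7 voted 1)


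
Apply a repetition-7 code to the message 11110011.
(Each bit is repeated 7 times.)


Each bit -> 7 copies

11111111111111111111111111110000000000000011111111111111


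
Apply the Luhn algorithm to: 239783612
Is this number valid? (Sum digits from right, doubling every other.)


Luhn sum = 46
46 mod 10 = 6

Invalid (Luhn sum mod 10 = 6)


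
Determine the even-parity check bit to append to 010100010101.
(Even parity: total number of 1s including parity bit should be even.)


Number of 1s in data: 5
Parity bit: 1

1


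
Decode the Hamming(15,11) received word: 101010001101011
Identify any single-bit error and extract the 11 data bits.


Syndrome = 9: error at position 9

Data: 11000101011 (corrected bit 9)


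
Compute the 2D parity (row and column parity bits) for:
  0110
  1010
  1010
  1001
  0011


Row parities: 00000
Column parities: 1100

Row P: 00000, Col P: 1100, Corner: 0


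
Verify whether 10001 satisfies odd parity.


Number of 1s: 2

No, parity error (2 ones)


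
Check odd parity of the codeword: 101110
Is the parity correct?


Number of 1s: 4

No, parity error (4 ones)


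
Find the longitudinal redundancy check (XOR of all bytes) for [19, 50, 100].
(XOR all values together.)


XOR chain: 19 ^ 50 ^ 100 = 69

69


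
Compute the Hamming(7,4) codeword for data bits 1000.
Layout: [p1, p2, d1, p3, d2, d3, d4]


Parity bits: p1=1, p2=1, p3=0

1110000


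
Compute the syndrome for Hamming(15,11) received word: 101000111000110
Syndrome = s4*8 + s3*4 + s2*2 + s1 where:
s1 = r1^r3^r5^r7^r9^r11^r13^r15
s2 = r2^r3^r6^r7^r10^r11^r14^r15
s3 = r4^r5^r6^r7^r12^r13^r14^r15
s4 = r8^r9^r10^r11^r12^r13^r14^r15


s1=1, s2=1, s3=1, s4=0

Syndrome = 7 (error at position 7)


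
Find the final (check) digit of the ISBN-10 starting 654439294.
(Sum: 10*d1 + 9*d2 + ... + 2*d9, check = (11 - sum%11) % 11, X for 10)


Weighted sum: 271
271 mod 11 = 7

Check digit: 4


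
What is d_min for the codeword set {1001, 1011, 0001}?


Comparing all pairs, minimum distance: 1
Can detect 0 errors, correct 0 errors

1


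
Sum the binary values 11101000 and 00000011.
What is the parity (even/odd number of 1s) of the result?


11101000 = 232
00000011 = 3
Sum = 235 = 11101011
1s count = 6

even parity (6 ones in 11101011)


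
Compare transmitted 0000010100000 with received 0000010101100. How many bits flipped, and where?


XOR: 0000000001100

2 error(s) at position(s): 9, 10


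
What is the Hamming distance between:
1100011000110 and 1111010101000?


XOR: 0011001101110
Count of 1s: 7

7


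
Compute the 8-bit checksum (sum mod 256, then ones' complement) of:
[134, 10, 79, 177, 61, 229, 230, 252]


Sum = 1172 mod 256 = 148
Complement = 107

107


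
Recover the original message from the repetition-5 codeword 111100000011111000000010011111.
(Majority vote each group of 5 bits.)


Groups: 11110, 00000, 11111, 00000, 00100, 11111
Majority votes: 101001

101001


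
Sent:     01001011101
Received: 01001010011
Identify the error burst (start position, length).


XOR: 00000001110

Burst at position 7, length 3


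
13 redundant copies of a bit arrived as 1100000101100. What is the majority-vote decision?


Ones: 5 out of 13
Threshold: 7

0 (5/13 voted 1)


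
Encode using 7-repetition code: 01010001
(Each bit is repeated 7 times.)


Each bit -> 7 copies

00000001111111000000011111110000000000000000000001111111


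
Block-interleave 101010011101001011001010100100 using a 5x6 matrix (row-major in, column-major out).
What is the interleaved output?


Matrix:
  101010
  011101
  001011
  001010
  100100
Read columns: 100010100011110010011011001100

100010100011110010011011001100


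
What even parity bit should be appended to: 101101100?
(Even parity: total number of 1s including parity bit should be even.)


Number of 1s in data: 5
Parity bit: 1

1


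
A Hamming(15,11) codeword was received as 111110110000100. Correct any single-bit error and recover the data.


Syndrome = 3: error at position 3

Data: 01010000100 (corrected bit 3)


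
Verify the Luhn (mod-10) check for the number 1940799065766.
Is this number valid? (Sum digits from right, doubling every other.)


Luhn sum = 62
62 mod 10 = 2

Invalid (Luhn sum mod 10 = 2)


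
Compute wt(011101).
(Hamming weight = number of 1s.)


Counting 1s in 011101

4


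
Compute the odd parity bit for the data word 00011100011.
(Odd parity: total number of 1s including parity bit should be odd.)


Number of 1s in data: 5
Parity bit: 0

0


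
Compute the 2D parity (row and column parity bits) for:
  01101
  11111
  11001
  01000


Row parities: 1111
Column parities: 00011

Row P: 1111, Col P: 00011, Corner: 0


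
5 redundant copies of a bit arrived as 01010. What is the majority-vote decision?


Ones: 2 out of 5
Threshold: 3

0 (2/5 voted 1)


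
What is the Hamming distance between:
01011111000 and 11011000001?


XOR: 10000111001
Count of 1s: 5

5


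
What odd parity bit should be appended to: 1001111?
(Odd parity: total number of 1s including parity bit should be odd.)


Number of 1s in data: 5
Parity bit: 0

0


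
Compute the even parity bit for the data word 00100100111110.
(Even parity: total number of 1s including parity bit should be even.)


Number of 1s in data: 7
Parity bit: 1

1


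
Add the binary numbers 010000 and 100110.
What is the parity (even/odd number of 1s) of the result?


010000 = 16
100110 = 38
Sum = 54 = 110110
1s count = 4

even parity (4 ones in 110110)


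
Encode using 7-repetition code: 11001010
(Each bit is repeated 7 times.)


Each bit -> 7 copies

11111111111111000000000000001111111000000011111110000000


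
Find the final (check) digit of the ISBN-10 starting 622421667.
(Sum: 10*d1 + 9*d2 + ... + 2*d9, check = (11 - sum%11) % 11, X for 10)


Weighted sum: 195
195 mod 11 = 8

Check digit: 3


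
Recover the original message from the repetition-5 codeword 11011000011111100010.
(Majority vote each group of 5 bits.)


Groups: 11011, 00001, 11111, 00010
Majority votes: 1010

1010


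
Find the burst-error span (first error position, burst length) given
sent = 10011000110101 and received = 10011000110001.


XOR: 00000000000100

Burst at position 11, length 1


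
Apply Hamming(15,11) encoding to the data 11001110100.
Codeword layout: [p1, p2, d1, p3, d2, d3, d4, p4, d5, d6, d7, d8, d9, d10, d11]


Parity bits: p1=1, p2=1, p3=0, p4=0

111010001110100


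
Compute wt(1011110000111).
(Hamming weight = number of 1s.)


Counting 1s in 1011110000111

8


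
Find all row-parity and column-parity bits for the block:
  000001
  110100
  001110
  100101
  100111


Row parities: 11110
Column parities: 111001

Row P: 11110, Col P: 111001, Corner: 0


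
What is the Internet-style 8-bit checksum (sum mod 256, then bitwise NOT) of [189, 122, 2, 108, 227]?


Sum = 648 mod 256 = 136
Complement = 119

119


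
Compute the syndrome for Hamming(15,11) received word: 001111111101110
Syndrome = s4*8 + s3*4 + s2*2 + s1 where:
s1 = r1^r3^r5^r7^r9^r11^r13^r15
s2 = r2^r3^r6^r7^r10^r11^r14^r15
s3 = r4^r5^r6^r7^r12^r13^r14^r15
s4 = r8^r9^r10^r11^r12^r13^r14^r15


s1=1, s2=1, s3=1, s4=0

Syndrome = 7 (error at position 7)


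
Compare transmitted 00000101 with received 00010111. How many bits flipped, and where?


XOR: 00010010

2 error(s) at position(s): 3, 6


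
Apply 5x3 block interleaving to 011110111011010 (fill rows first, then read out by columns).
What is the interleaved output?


Matrix:
  011
  110
  111
  011
  010
Read columns: 011001111110110

011001111110110


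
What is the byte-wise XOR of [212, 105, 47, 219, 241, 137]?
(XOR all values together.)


XOR chain: 212 ^ 105 ^ 47 ^ 219 ^ 241 ^ 137 = 49

49


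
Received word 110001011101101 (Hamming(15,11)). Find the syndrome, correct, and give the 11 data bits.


Syndrome = 0: no error detected

Data: 00101101101 (no errors)


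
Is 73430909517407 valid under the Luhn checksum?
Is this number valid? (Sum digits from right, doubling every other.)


Luhn sum = 55
55 mod 10 = 5

Invalid (Luhn sum mod 10 = 5)


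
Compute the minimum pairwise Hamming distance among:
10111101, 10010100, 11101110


Comparing all pairs, minimum distance: 3
Can detect 2 errors, correct 1 errors

3


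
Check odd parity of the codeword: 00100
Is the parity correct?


Number of 1s: 1

Yes, parity is correct (1 ones)


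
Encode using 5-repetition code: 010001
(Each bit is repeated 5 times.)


Each bit -> 5 copies

000001111100000000000000011111


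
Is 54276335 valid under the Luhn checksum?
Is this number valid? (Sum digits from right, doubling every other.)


Luhn sum = 33
33 mod 10 = 3

Invalid (Luhn sum mod 10 = 3)


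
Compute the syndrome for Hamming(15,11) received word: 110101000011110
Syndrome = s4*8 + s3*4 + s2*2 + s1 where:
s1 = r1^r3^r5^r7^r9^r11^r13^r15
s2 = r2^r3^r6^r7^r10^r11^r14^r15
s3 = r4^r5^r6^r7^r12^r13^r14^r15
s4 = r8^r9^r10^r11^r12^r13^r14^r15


s1=1, s2=0, s3=1, s4=0

Syndrome = 5 (error at position 5)


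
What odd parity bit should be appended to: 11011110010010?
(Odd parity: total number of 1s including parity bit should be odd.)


Number of 1s in data: 8
Parity bit: 1

1


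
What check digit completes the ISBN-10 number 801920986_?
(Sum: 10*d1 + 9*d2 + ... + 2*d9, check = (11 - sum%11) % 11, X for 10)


Weighted sum: 235
235 mod 11 = 4

Check digit: 7


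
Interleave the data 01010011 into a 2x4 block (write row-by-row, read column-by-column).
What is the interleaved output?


Matrix:
  0101
  0011
Read columns: 00100111

00100111


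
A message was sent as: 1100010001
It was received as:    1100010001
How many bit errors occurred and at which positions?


XOR: 0000000000

0 errors (received matches sent)


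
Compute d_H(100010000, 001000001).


XOR: 101010001
Count of 1s: 4

4


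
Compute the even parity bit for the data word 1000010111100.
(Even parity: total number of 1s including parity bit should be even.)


Number of 1s in data: 6
Parity bit: 0

0


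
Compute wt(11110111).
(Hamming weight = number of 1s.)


Counting 1s in 11110111

7


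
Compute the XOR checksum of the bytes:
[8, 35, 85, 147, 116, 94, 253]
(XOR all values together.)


XOR chain: 8 ^ 35 ^ 85 ^ 147 ^ 116 ^ 94 ^ 253 = 58

58


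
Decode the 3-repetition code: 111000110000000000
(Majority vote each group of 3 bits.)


Groups: 111, 000, 110, 000, 000, 000
Majority votes: 101000

101000


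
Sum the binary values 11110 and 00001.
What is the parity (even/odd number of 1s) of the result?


11110 = 30
00001 = 1
Sum = 31 = 11111
1s count = 5

odd parity (5 ones in 11111)


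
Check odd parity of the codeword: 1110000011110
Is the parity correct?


Number of 1s: 7

Yes, parity is correct (7 ones)


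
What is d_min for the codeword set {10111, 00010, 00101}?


Comparing all pairs, minimum distance: 2
Can detect 1 errors, correct 0 errors

2


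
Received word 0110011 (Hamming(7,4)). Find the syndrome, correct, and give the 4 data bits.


Syndrome = 0: no error detected

Data: 1011 (no errors)


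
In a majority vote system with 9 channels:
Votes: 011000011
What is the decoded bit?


Ones: 4 out of 9
Threshold: 5

0 (4/9 voted 1)


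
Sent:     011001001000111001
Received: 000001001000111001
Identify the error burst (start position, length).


XOR: 011000000000000000

Burst at position 1, length 2


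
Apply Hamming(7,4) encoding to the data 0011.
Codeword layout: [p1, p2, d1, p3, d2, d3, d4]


Parity bits: p1=1, p2=0, p3=0

1000011


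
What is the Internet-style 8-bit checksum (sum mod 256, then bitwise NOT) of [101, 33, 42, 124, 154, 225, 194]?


Sum = 873 mod 256 = 105
Complement = 150

150


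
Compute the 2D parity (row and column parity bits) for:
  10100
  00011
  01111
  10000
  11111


Row parities: 00011
Column parities: 10111

Row P: 00011, Col P: 10111, Corner: 0


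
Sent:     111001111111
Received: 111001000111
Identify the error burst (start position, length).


XOR: 000000111000

Burst at position 6, length 3


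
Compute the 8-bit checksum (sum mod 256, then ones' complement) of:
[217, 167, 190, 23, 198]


Sum = 795 mod 256 = 27
Complement = 228

228


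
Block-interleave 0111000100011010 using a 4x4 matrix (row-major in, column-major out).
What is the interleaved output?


Matrix:
  0111
  0001
  0001
  1010
Read columns: 0001100010011110

0001100010011110


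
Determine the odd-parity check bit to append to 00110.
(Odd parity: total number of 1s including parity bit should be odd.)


Number of 1s in data: 2
Parity bit: 1

1


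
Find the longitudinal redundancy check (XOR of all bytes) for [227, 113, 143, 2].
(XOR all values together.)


XOR chain: 227 ^ 113 ^ 143 ^ 2 = 31

31


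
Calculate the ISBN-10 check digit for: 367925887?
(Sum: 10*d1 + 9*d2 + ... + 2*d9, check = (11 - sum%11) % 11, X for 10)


Weighted sum: 310
310 mod 11 = 2

Check digit: 9


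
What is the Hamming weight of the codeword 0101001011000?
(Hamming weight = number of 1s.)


Counting 1s in 0101001011000

5


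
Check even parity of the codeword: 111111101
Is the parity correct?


Number of 1s: 8

Yes, parity is correct (8 ones)


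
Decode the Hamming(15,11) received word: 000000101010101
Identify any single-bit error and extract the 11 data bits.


Syndrome = 7: error at position 7

Data: 00001010101 (corrected bit 7)


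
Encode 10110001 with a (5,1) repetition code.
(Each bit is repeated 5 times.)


Each bit -> 5 copies

1111100000111111111100000000000000011111


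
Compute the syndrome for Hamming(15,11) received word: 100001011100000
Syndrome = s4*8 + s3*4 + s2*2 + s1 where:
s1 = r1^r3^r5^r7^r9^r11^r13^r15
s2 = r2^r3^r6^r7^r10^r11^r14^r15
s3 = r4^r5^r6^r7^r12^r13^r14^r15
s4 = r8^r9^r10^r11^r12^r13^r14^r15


s1=0, s2=0, s3=1, s4=1

Syndrome = 12 (error at position 12)


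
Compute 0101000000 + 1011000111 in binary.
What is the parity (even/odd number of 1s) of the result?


0101000000 = 320
1011000111 = 711
Sum = 1031 = 10000000111
1s count = 4

even parity (4 ones in 10000000111)


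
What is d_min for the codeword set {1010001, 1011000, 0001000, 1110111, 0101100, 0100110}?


Comparing all pairs, minimum distance: 2
Can detect 1 errors, correct 0 errors

2


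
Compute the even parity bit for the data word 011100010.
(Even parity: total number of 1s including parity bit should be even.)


Number of 1s in data: 4
Parity bit: 0

0


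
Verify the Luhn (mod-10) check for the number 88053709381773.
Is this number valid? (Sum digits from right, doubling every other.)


Luhn sum = 73
73 mod 10 = 3

Invalid (Luhn sum mod 10 = 3)


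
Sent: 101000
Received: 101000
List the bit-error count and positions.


XOR: 000000

0 errors (received matches sent)


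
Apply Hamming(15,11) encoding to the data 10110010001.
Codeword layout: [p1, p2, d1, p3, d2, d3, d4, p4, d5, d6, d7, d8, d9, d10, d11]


Parity bits: p1=0, p2=1, p3=1, p4=0

011101100010001


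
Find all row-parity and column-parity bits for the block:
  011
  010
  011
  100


Row parities: 0101
Column parities: 110

Row P: 0101, Col P: 110, Corner: 0


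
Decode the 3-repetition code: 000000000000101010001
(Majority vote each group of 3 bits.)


Groups: 000, 000, 000, 000, 101, 010, 001
Majority votes: 0000100

0000100


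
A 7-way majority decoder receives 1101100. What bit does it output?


Ones: 4 out of 7
Threshold: 4

1 (4/7 voted 1)


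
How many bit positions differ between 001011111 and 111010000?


XOR: 110001111
Count of 1s: 6

6


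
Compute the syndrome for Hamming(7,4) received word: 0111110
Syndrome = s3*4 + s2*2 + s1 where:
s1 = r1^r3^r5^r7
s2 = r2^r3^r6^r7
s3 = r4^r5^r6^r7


s1=0, s2=1, s3=1

Syndrome = 6 (error at position 6)


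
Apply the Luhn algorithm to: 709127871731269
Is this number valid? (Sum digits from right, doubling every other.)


Luhn sum = 63
63 mod 10 = 3

Invalid (Luhn sum mod 10 = 3)


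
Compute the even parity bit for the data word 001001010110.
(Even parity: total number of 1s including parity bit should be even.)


Number of 1s in data: 5
Parity bit: 1

1


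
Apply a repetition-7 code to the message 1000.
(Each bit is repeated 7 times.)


Each bit -> 7 copies

1111111000000000000000000000


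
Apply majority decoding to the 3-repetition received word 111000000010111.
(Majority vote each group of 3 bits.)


Groups: 111, 000, 000, 010, 111
Majority votes: 10001

10001


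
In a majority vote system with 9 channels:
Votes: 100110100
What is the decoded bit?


Ones: 4 out of 9
Threshold: 5

0 (4/9 voted 1)


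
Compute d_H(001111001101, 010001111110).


XOR: 011110110011
Count of 1s: 8

8


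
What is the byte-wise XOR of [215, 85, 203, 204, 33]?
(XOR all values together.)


XOR chain: 215 ^ 85 ^ 203 ^ 204 ^ 33 = 164

164


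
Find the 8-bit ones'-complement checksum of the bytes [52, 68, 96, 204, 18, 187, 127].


Sum = 752 mod 256 = 240
Complement = 15

15


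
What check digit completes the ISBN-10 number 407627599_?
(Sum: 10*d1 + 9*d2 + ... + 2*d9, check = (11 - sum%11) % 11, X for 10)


Weighted sum: 250
250 mod 11 = 8

Check digit: 3


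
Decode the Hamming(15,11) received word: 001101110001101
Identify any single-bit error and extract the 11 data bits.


Syndrome = 0: no error detected

Data: 10110001101 (no errors)


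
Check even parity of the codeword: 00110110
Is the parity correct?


Number of 1s: 4

Yes, parity is correct (4 ones)


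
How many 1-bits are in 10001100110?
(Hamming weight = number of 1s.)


Counting 1s in 10001100110

5


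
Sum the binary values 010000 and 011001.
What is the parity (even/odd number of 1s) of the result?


010000 = 16
011001 = 25
Sum = 41 = 101001
1s count = 3

odd parity (3 ones in 101001)
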